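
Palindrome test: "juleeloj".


Word: "juleeloj"
Reversed: "joleeluj"
Forward == Backward? juleeloj != joleeluj
Palindrome = No


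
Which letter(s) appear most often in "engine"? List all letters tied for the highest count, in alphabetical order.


Word: "engine"
Letter counts:
  'e': 2
  'g': 1
  'i': 1
  'n': 2
Maximum count = 2
Most frequent = 'e', 'n' (2 times each)


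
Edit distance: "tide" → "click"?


Word 1: "tide" (length 4)
Word 2: "click" (length 5)
One optimal edit sequence (insert/delete/substitute each cost 1):
  1. insert 'c'  (+1)
  2. substitute 't' -> 'l'  (+1)
  3. keep 'i'
  4. substitute 'd' -> 'c'  (+1)
  5. substitute 'e' -> 'k'  (+1)
Total edit operations: 4
Edit distance = 4


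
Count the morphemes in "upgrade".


Word: "upgrade"
Morphemes: up- / grade
Each morpheme carries meaning
= 2 morphemes


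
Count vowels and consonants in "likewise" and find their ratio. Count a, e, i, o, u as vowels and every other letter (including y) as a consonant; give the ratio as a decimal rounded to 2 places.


Word: "likewise"
Vowels (a,e,i,o,u): 4
Consonants: 4
Ratio = 4/4
= 1.00


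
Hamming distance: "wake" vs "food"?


Comparing character by character (same length = 4):
  Pos 0: 'w' vs 'f' !=
  Pos 1: 'a' vs 'o' !=
  Pos 2: 'k' vs 'o' !=
  Pos 3: 'e' vs 'd' !=
Hamming distance = 4


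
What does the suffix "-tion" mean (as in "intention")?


Suffix: -tion
Example: intention = intend + -tion, with a spelling change
Meaning = act or process


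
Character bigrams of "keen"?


Word: "keen" (length 4)
Number of bigrams = 4 - 2 + 1 = 3
  Position 0: "ke"
  Position 1: "ee"
  Position 2: "en"
Bigrams = "ke", "ee", "en"


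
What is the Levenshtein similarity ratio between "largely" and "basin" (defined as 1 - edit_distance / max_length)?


Word 1: "largely" (length 7)
Word 2: "basin" (length 5)
One optimal edit sequence:
  1. substitute 'l' -> 'b'  (+1)
  2. keep 'a'
  3. delete 'r'  (+1)
  4. delete 'g'  (+1)
  5. substitute 'e' -> 's'  (+1)
  6. substitute 'l' -> 'i'  (+1)
  7. substitute 'y' -> 'n'  (+1)
Edit distance = 6
Max length = max(7, 5) = 7
Similarity = 1 - 6/7
= 0.1429


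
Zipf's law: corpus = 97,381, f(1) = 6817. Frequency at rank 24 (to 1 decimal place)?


Zipf's law: f(r) = f(1) / r
f(1) = 6817
f(24) = 6817 / 24
= 284.0 occurrences


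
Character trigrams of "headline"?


Word: "headline" (length 8)
Number of trigrams = 8 - 3 + 1 = 6
  Position 0: "hea"
  Position 1: "ead"
  Position 2: "adl"
  Position 3: "dli"
  Position 4: "lin"
  Position 5: "ine"
Trigrams = "hea", "ead", "adl", "dli", "lin", "ine"


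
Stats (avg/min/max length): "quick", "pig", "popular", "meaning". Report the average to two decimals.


Lengths: "quick"=5, "pig"=3, "popular"=7, "meaning"=7
Sum = 22, Count = 4
Average = 22/4 = 5.50
= avg=5.50, min=3, max=7


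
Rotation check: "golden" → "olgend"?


Word: "golden", Candidate: "olgend"
Method: check if candidate is substring of word+word
"goldengolden" contains "olgend"? No
Is rotation = No


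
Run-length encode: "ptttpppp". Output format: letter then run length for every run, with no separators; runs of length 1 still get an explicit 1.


String: "ptttpppp"
Scanning for consecutive runs:
  'p' x 1
  't' x 3
  'p' x 4
RLE = "p1t3p4"


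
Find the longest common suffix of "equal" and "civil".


Word 1: "equal"
Word 2: "civil"
Comparing from end:
  Pos -1: 'l' == 'l'
  Pos -2: 'a' != 'i' (stop)
LCS = "l" (length 1)


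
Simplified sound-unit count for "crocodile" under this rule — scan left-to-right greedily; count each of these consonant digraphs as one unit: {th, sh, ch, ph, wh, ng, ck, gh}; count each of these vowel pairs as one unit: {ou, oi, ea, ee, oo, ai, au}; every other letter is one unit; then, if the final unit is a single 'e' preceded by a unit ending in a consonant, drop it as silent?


Word: "crocodile" (9 letters)
Left-to-right scan:
  [1] 'c' (letter)
  [2] 'r' (letter)
  [3] 'o' (letter)
  [4] 'c' (letter)
  [5] 'o' (letter)
  [6] 'd' (letter)
  [7] 'i' (letter)
  [8] 'l' (letter)
  [9] 'e' (letter)
Units from scan: 9
Final unit is 'e' after a consonant -> drop as silent (-1)
Sound units = 8 units


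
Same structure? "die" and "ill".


Pattern of "die": [0, 1, 2]
Pattern of "ill": [0, 1, 1]
Patterns do not match
Same pattern = No


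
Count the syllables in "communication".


Word: "communication"
Syllable breakdown: com | mu | ni | ca | tion
Counting: 5 parts
= 5 syllables


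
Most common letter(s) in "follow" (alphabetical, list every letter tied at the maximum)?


Word: "follow"
Letter counts:
  'f': 1
  'l': 2
  'o': 2
  'w': 1
Maximum count = 2
Most frequent = 'l', 'o' (2 times each)


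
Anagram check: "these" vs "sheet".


Word 1: "these" → sorted: eehst
Word 2: "sheet" → sorted: eehst
Same letters? eehst == eehst
Anagram = Yes


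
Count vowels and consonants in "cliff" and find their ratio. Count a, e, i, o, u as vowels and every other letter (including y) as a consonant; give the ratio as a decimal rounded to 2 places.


Word: "cliff"
Vowels (a,e,i,o,u): 1
Consonants: 4
Ratio = 1/4
= 0.25


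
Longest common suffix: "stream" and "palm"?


Word 1: "stream"
Word 2: "palm"
Comparing from end:
  Pos -1: 'm' == 'm'
  Pos -2: 'a' != 'l' (stop)
LCS = "m" (length 1)


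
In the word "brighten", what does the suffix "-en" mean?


Suffix: -en
Example: brighten (bright + -en)
Meaning = to make / become


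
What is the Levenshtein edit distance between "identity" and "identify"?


Word 1: "identity" (length 8)
Word 2: "identify" (length 8)
One optimal edit sequence (insert/delete/substitute each cost 1):
  1. keep 'i'
  2. keep 'd'
  3. keep 'e'
  4. keep 'n'
  5. keep 't'
  6. keep 'i'
  7. substitute 't' -> 'f'  (+1)
  8. keep 'y'
Total edit operations: 1
Edit distance = 1


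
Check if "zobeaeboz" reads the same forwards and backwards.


Word: "zobeaeboz"
Reversed: "zobeaeboz"
Forward == Backward? zobeaeboz == zobeaeboz
Palindrome = Yes


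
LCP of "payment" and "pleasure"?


Word 1: "payment"
Word 2: "pleasure"
Comparing from start:
  Pos 0: 'p' == 'p'
  Pos 1: 'a' != 'l' (stop)
LCP = "p" (length 1)


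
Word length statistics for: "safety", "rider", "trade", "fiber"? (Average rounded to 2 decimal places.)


Lengths: "safety"=6, "rider"=5, "trade"=5, "fiber"=5
Sum = 21, Count = 4
Average = 21/4 = 5.25
= avg=5.25, min=5, max=6


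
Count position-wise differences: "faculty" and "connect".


Comparing character by character (same length = 7):
  Pos 0: 'f' vs 'c' !=
  Pos 1: 'a' vs 'o' !=
  Pos 2: 'c' vs 'n' !=
  Pos 3: 'u' vs 'n' !=
  Pos 4: 'l' vs 'e' !=
  Pos 5: 't' vs 'c' !=
  Pos 6: 'y' vs 't' !=
Hamming distance = 7


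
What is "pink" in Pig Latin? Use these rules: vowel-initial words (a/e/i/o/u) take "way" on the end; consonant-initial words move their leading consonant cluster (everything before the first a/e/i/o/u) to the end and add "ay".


Word: "pink"
Starts with consonant(s) → move to end, add 'ay'
Consonant cluster: "p"
Pig Latin = "inkpay"


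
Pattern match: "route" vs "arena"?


Pattern of "route": [0, 1, 2, 3, 4]
Pattern of "arena": [0, 1, 2, 3, 0]
Patterns do not match
Same pattern = No


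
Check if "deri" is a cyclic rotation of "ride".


Word: "ride", Candidate: "deri"
Method: check if candidate is substring of word+word
"rideride" contains "deri"? Yes
Is rotation = Yes


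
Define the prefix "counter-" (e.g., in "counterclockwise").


Prefix: counter-
Example: counterclockwise (counter- + clockwise)
Meaning = against / opposite


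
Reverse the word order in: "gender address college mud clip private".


Original: "gender address college mud clip private"
Words (1..n): gender | address | college | mud | clip | private
Reversed (n..1): private | clip | mud | college | address | gender
Result = "private clip mud college address gender"


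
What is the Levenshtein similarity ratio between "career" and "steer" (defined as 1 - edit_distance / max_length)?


Word 1: "career" (length 6)
Word 2: "steer" (length 5)
One optimal edit sequence:
  1. delete 'c'  (+1)
  2. substitute 'a' -> 's'  (+1)
  3. substitute 'r' -> 't'  (+1)
  4. keep 'e'
  5. keep 'e'
  6. keep 'r'
Edit distance = 3
Max length = max(6, 5) = 6
Similarity = 1 - 3/6
= 0.5000


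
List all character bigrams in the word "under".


Word: "under" (length 5)
Number of bigrams = 5 - 2 + 1 = 4
  Position 0: "un"
  Position 1: "nd"
  Position 2: "de"
  Position 3: "er"
Bigrams = "un", "nd", "de", "er"


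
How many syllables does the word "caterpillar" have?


Word: "caterpillar"
Syllable breakdown: cat | er | pil | lar
Counting: 4 parts
= 4 syllables


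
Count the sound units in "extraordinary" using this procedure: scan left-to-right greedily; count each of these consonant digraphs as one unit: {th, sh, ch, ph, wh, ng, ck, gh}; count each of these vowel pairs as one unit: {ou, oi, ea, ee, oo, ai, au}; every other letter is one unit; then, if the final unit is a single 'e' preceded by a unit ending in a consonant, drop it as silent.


Word: "extraordinary" (13 letters)
Left-to-right scan:
  [1] 'e' (letter)
  [2] 'x' (letter)
  [3] 't' (letter)
  [4] 'r' (letter)
  [5] 'a' (letter)
  [6] 'o' (letter)
  [7] 'r' (letter)
  [8] 'd' (letter)
  [9] 'i' (letter)
  [10] 'n' (letter)
  [11] 'a' (letter)
  [12] 'r' (letter)
  [13] 'y' (letter)
Units from scan: 13
Sound units = 13 units


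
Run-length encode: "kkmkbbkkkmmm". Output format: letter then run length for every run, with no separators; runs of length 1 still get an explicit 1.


String: "kkmkbbkkkmmm"
Scanning for consecutive runs:
  'k' x 2
  'm' x 1
  'k' x 1
  'b' x 2
  'k' x 3
  'm' x 3
RLE = "k2m1k1b2k3m3"


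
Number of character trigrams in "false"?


Word: "false" (length 5)
Number of 3-grams = length - 3 + 1 = 5 - 3 + 1
= 3


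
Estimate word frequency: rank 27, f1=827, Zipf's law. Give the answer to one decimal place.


Zipf's law: f(r) = f(1) / r
f(1) = 827
f(27) = 827 / 27
= 30.6 occurrences


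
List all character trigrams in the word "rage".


Word: "rage" (length 4)
Number of trigrams = 4 - 3 + 1 = 2
  Position 0: "rag"
  Position 1: "age"
Trigrams = "rag", "age"


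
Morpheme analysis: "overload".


Word: "overload"
Morphemes: over- | load
Each morpheme carries meaning
= 2 morphemes


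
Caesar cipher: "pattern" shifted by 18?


Word: "pattern"
Shift: 18
Each letter → (letter + shift) mod 26:
  'p' (15) + 18 = 7 → 'h'
  'a' (0) + 18 = 18 → 's'
  't' (19) + 18 = 11 → 'l'
  't' (19) + 18 = 11 → 'l'
  'e' (4) + 18 = 22 → 'w'
  'r' (17) + 18 = 9 → 'j'
  'n' (13) + 18 = 5 → 'f'
Result = "hsllwjf"


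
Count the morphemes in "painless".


Word: "painless"
Morphemes: pain + -less
Each morpheme carries meaning
= 2 morphemes


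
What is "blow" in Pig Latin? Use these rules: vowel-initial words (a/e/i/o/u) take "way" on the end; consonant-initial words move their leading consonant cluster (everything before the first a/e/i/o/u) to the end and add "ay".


Word: "blow"
Starts with consonant(s) → move to end, add 'ay'
Consonant cluster: "bl"
Pig Latin = "owblay"


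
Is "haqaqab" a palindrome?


Word: "haqaqab"
Reversed: "baqaqah"
Forward == Backward? haqaqab != baqaqah
Palindrome = No


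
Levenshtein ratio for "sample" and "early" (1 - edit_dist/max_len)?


Word 1: "sample" (length 6)
Word 2: "early" (length 5)
One optimal edit sequence:
  1. substitute 's' -> 'e'  (+1)
  2. keep 'a'
  3. delete 'm'  (+1)
  4. substitute 'p' -> 'r'  (+1)
  5. keep 'l'
  6. substitute 'e' -> 'y'  (+1)
Edit distance = 4
Max length = max(6, 5) = 6
Similarity = 1 - 4/6
= 0.3333


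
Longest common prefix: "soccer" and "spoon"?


Word 1: "soccer"
Word 2: "spoon"
Comparing from start:
  Pos 0: 's' == 's'
  Pos 1: 'o' != 'p' (stop)
LCP = "s" (length 1)


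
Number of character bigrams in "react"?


Word: "react" (length 5)
Number of 2-grams = length - 2 + 1 = 5 - 2 + 1
= 4


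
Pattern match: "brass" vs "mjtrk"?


Pattern of "brass": [0, 1, 2, 3, 3]
Pattern of "mjtrk": [0, 1, 2, 3, 4]
Patterns do not match
Same pattern = No


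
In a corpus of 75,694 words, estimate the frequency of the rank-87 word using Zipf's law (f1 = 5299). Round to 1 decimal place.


Zipf's law: f(r) = f(1) / r
f(1) = 5299
f(87) = 5299 / 87
= 60.9 occurrences


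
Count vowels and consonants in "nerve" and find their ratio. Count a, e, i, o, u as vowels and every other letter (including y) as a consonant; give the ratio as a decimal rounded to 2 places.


Word: "nerve"
Vowels (a,e,i,o,u): 2
Consonants: 3
Ratio = 2/3
= 0.67


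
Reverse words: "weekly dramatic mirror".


Original: "weekly dramatic mirror"
Words (1..n): weekly | dramatic | mirror
Reversed (n..1): mirror | dramatic | weekly
Result = "mirror dramatic weekly"


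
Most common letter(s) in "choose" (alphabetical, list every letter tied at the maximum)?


Word: "choose"
Letter counts:
  'c': 1
  'e': 1
  'h': 1
  'o': 2
  's': 1
Maximum count = 2
Most frequent = 'o' (2 times each)


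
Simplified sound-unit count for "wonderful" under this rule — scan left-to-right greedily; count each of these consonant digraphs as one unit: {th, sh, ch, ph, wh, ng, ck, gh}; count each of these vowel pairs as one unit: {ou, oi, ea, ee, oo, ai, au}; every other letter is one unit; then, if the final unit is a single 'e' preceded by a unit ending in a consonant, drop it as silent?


Word: "wonderful" (9 letters)
Left-to-right scan:
  [1] 'w' (letter)
  [2] 'o' (letter)
  [3] 'n' (letter)
  [4] 'd' (letter)
  [5] 'e' (letter)
  [6] 'r' (letter)
  [7] 'f' (letter)
  [8] 'u' (letter)
  [9] 'l' (letter)
Units from scan: 9
Sound units = 9 units


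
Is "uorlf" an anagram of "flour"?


Word 1: "flour" → sorted: floru
Word 2: "uorlf" → sorted: floru
Same letters? floru == floru
Anagram = Yes


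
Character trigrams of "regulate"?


Word: "regulate" (length 8)
Number of trigrams = 8 - 3 + 1 = 6
  Position 0: "reg"
  Position 1: "egu"
  Position 2: "gul"
  Position 3: "ula"
  Position 4: "lat"
  Position 5: "ate"
Trigrams = "reg", "egu", "gul", "ula", "lat", "ate"


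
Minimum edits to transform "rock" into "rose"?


Word 1: "rock" (length 4)
Word 2: "rose" (length 4)
One optimal edit sequence (insert/delete/substitute each cost 1):
  1. keep 'r'
  2. keep 'o'
  3. substitute 'c' -> 's'  (+1)
  4. substitute 'k' -> 'e'  (+1)
Total edit operations: 2
Edit distance = 2


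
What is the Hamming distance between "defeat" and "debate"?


Comparing character by character (same length = 6):
  Pos 0: 'd' vs 'd' =
  Pos 1: 'e' vs 'e' =
  Pos 2: 'f' vs 'b' !=
  Pos 3: 'e' vs 'a' !=
  Pos 4: 'a' vs 't' !=
  Pos 5: 't' vs 'e' !=
Hamming distance = 4


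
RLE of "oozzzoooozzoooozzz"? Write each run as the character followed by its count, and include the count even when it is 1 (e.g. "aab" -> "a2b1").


String: "oozzzoooozzoooozzz"
Scanning for consecutive runs:
  'o' x 2
  'z' x 3
  'o' x 4
  'z' x 2
  'o' x 4
  'z' x 3
RLE = "o2z3o4z2o4z3"


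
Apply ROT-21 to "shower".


Word: "shower"
Shift: 21
Each letter → (letter + shift) mod 26:
  's' (18) + 21 = 13 → 'n'
  'h' (7) + 21 = 2 → 'c'
  'o' (14) + 21 = 9 → 'j'
  'w' (22) + 21 = 17 → 'r'
  'e' (4) + 21 = 25 → 'z'
  'r' (17) + 21 = 12 → 'm'
Result = "ncjrzm"


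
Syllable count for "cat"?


Word: "cat"
Syllable breakdown: cat
Counting: 1 part
= 1 syllable


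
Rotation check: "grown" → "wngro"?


Word: "grown", Candidate: "wngro"
Method: check if candidate is substring of word+word
"growngrown" contains "wngro"? Yes
Is rotation = Yes


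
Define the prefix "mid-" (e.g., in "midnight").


Prefix: mid-
As in: midnight -> mid- + night
Meaning = middle


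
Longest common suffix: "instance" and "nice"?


Word 1: "instance"
Word 2: "nice"
Comparing from end:
  Pos -1: 'e' == 'e'
  Pos -2: 'c' == 'c'
  Pos -3: 'n' != 'i' (stop)
LCS = "ce" (length 2)


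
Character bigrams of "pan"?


Word: "pan" (length 3)
Number of bigrams = 3 - 2 + 1 = 2
  Position 0: "pa"
  Position 1: "an"
Bigrams = "pa", "an"


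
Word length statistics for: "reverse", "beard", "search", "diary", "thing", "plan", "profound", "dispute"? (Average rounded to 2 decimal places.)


Lengths: "reverse"=7, "beard"=5, "search"=6, "diary"=5, "thing"=5, "plan"=4, "profound"=8, "dispute"=7
Sum = 47, Count = 8
Average = 47/8 = 5.88
= avg=5.88, min=4, max=8


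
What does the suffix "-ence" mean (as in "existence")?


Suffix: -ence
Example: existence (exist + -ence)
Meaning = state of


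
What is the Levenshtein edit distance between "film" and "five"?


Word 1: "film" (length 4)
Word 2: "five" (length 4)
One optimal edit sequence (insert/delete/substitute each cost 1):
  1. keep 'f'
  2. keep 'i'
  3. substitute 'l' -> 'v'  (+1)
  4. substitute 'm' -> 'e'  (+1)
Total edit operations: 2
Edit distance = 2


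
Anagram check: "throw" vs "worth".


Word 1: "throw" → sorted: hortw
Word 2: "worth" → sorted: hortw
Same letters? hortw == hortw
Anagram = Yes


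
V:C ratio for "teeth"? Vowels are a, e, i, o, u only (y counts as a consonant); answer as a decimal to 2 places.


Word: "teeth"
Vowels (a,e,i,o,u): 2
Consonants: 3
Ratio = 2/3
= 0.67


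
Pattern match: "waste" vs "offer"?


Pattern of "waste": [0, 1, 2, 3, 4]
Pattern of "offer": [0, 1, 1, 2, 3]
Patterns do not match
Same pattern = No


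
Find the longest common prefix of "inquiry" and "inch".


Word 1: "inquiry"
Word 2: "inch"
Comparing from start:
  Pos 0: 'i' == 'i'
  Pos 1: 'n' == 'n'
  Pos 2: 'q' != 'c' (stop)
LCP = "in" (length 2)


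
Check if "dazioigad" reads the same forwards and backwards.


Word: "dazioigad"
Reversed: "dagioizad"
Forward == Backward? dazioigad != dagioizad
Palindrome = No


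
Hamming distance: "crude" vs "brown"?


Comparing character by character (same length = 5):
  Pos 0: 'c' vs 'b' !=
  Pos 1: 'r' vs 'r' =
  Pos 2: 'u' vs 'o' !=
  Pos 3: 'd' vs 'w' !=
  Pos 4: 'e' vs 'n' !=
Hamming distance = 4


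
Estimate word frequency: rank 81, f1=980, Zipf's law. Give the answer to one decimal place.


Zipf's law: f(r) = f(1) / r
f(1) = 980
f(81) = 980 / 81
= 12.1 occurrences


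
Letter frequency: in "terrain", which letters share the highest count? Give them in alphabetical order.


Word: "terrain"
Letter counts:
  'a': 1
  'e': 1
  'i': 1
  'n': 1
  'r': 2
  't': 1
Maximum count = 2
Most frequent = 'r' (2 times each)


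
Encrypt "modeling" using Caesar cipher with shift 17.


Word: "modeling"
Shift: 17
Each letter → (letter + shift) mod 26:
  'm' (12) + 17 = 3 → 'd'
  'o' (14) + 17 = 5 → 'f'
  'd' (3) + 17 = 20 → 'u'
  'e' (4) + 17 = 21 → 'v'
  'l' (11) + 17 = 2 → 'c'
  'i' (8) + 17 = 25 → 'z'
  'n' (13) + 17 = 4 → 'e'
  'g' (6) + 17 = 23 → 'x'
Result = "dfuvczex"


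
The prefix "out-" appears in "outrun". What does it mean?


Prefix: out-
Example: outrun = out- + run
Meaning = surpass


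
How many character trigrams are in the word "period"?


Word: "period" (length 6)
Number of 3-grams = length - 3 + 1 = 6 - 3 + 1
= 4


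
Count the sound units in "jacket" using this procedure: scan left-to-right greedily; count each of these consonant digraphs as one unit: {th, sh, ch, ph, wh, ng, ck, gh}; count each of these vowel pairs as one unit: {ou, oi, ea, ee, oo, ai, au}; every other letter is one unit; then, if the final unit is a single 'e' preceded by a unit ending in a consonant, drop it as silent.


Word: "jacket" (6 letters)
Left-to-right scan:
  [1] 'j' (letter)
  [2] 'a' (letter)
  [3] 'ck' (digraph)
  [4] 'e' (letter)
  [5] 't' (letter)
Units from scan: 5
Sound units = 5 units


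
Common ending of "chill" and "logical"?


Word 1: "chill"
Word 2: "logical"
Comparing from end:
  Pos -1: 'l' == 'l'
  Pos -2: 'l' != 'a' (stop)
LCS = "l" (length 1)


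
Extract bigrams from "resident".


Word: "resident" (length 8)
Number of bigrams = 8 - 2 + 1 = 7
  Position 0: "re"
  Position 1: "es"
  Position 2: "si"
  Position 3: "id"
  Position 4: "de"
  Position 5: "en"
  Position 6: "nt"
Bigrams = "re", "es", "si", "id", "de", "en", "nt"


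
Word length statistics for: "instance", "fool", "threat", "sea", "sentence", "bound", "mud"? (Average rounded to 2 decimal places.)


Lengths: "instance"=8, "fool"=4, "threat"=6, "sea"=3, "sentence"=8, "bound"=5, "mud"=3
Sum = 37, Count = 7
Average = 37/7 = 5.29
= avg=5.29, min=3, max=8


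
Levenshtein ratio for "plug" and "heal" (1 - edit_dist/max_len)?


Word 1: "plug" (length 4)
Word 2: "heal" (length 4)
One optimal edit sequence:
  1. substitute 'p' -> 'h'  (+1)
  2. substitute 'l' -> 'e'  (+1)
  3. substitute 'u' -> 'a'  (+1)
  4. substitute 'g' -> 'l'  (+1)
Edit distance = 4
Max length = max(4, 4) = 4
Similarity = 1 - 4/4
= 0.0000


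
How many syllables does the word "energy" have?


Word: "energy"
Syllable breakdown: en · er · gy
Counting: 3 parts
= 3 syllables


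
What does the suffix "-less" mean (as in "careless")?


Suffix: -less
Example: careless = care + -less
Meaning = without


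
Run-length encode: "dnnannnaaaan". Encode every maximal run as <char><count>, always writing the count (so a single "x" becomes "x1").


String: "dnnannnaaaan"
Scanning for consecutive runs:
  'd' x 1
  'n' x 2
  'a' x 1
  'n' x 3
  'a' x 4
  'n' x 1
RLE = "d1n2a1n3a4n1"


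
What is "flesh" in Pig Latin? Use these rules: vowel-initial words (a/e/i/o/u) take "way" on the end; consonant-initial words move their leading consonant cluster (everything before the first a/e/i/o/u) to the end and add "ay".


Word: "flesh"
Starts with consonant(s) → move to end, add 'ay'
Consonant cluster: "fl"
Pig Latin = "eshflay"


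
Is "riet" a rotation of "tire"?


Word: "tire", Candidate: "riet"
Method: check if candidate is substring of word+word
"tiretire" contains "riet"? No
Is rotation = No


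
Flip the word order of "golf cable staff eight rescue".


Original: "golf cable staff eight rescue"
Words (1..n): golf | cable | staff | eight | rescue
Reversed (n..1): rescue | eight | staff | cable | golf
Result = "rescue eight staff cable golf"


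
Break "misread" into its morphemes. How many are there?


Word: "misread"
Morphemes: mis- | read
Each morpheme carries meaning
= 2 morphemes


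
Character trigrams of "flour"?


Word: "flour" (length 5)
Number of trigrams = 5 - 3 + 1 = 3
  Position 0: "flo"
  Position 1: "lou"
  Position 2: "our"
Trigrams = "flo", "lou", "our"


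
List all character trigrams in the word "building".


Word: "building" (length 8)
Number of trigrams = 8 - 3 + 1 = 6
  Position 0: "bui"
  Position 1: "uil"
  Position 2: "ild"
  Position 3: "ldi"
  Position 4: "din"
  Position 5: "ing"
Trigrams = "bui", "uil", "ild", "ldi", "din", "ing"


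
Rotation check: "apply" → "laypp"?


Word: "apply", Candidate: "laypp"
Method: check if candidate is substring of word+word
"applyapply" contains "laypp"? No
Is rotation = No


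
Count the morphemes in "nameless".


Word: "nameless"
Morphemes: name + -less
Each morpheme carries meaning
= 2 morphemes


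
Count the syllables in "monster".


Word: "monster"
Syllable breakdown: mon / ster
Counting: 2 parts
= 2 syllables


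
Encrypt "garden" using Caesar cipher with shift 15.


Word: "garden"
Shift: 15
Each letter → (letter + shift) mod 26:
  'g' (6) + 15 = 21 → 'v'
  'a' (0) + 15 = 15 → 'p'
  'r' (17) + 15 = 6 → 'g'
  'd' (3) + 15 = 18 → 's'
  'e' (4) + 15 = 19 → 't'
  'n' (13) + 15 = 2 → 'c'
Result = "vpgstc"


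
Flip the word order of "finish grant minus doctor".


Original: "finish grant minus doctor"
Words (1..n): finish | grant | minus | doctor
Reversed (n..1): doctor | minus | grant | finish
Result = "doctor minus grant finish"


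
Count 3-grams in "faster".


Word: "faster" (length 6)
Number of 3-grams = length - 3 + 1 = 6 - 3 + 1
= 4


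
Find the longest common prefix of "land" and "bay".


Word 1: "land"
Word 2: "bay"
Comparing from start:
  Pos 0: 'l' != 'b' (stop)
LCP = "" (length 0)


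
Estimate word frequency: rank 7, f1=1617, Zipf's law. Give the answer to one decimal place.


Zipf's law: f(r) = f(1) / r
f(1) = 1617
f(7) = 1617 / 7
= 231.0 occurrences


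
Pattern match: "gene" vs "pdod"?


Pattern of "gene": [0, 1, 2, 1]
Pattern of "pdod": [0, 1, 2, 1]
Patterns match
Same pattern = Yes


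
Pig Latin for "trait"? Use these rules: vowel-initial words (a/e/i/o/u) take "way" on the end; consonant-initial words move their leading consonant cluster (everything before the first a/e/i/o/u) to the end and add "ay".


Word: "trait"
Starts with consonant(s) → move to end, add 'ay'
Consonant cluster: "tr"
Pig Latin = "aittray"


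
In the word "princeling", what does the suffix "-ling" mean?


Suffix: -ling
As in: princeling -> prince + -ling
Meaning = small / young


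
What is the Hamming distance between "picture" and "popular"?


Comparing character by character (same length = 7):
  Pos 0: 'p' vs 'p' =
  Pos 1: 'i' vs 'o' !=
  Pos 2: 'c' vs 'p' !=
  Pos 3: 't' vs 'u' !=
  Pos 4: 'u' vs 'l' !=
  Pos 5: 'r' vs 'a' !=
  Pos 6: 'e' vs 'r' !=
Hamming distance = 6


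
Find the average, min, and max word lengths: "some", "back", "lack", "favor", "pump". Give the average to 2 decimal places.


Lengths: "some"=4, "back"=4, "lack"=4, "favor"=5, "pump"=4
Sum = 21, Count = 5
Average = 21/5 = 4.20
= avg=4.20, min=4, max=5


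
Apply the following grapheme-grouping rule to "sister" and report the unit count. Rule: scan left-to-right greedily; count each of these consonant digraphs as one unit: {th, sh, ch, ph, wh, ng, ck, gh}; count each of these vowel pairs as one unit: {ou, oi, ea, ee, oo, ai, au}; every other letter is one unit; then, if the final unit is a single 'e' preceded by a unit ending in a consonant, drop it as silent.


Word: "sister" (6 letters)
Left-to-right scan:
  1. 's' (letter)
  2. 'i' (letter)
  3. 's' (letter)
  4. 't' (letter)
  5. 'e' (letter)
  6. 'r' (letter)
Units from scan: 6
Sound units = 6 units


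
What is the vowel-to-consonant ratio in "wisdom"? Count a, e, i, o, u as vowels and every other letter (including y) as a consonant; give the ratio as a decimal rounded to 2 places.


Word: "wisdom"
Vowels (a,e,i,o,u): 2
Consonants: 4
Ratio = 2/4
= 0.50


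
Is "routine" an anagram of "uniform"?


Word 1: "uniform" → sorted: fimnoru
Word 2: "routine" → sorted: einortu
Same letters? fimnoru != einortu
Anagram = No


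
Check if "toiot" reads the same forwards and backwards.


Word: "toiot"
Reversed: "toiot"
Forward == Backward? toiot == toiot
Palindrome = Yes


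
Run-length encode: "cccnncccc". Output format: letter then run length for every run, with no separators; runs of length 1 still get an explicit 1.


String: "cccnncccc"
Scanning for consecutive runs:
  'c' x 3
  'n' x 2
  'c' x 4
RLE = "c3n2c4"


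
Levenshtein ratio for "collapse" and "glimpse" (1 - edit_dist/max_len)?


Word 1: "collapse" (length 8)
Word 2: "glimpse" (length 7)
One optimal edit sequence:
  1. delete 'c'  (+1)
  2. substitute 'o' -> 'g'  (+1)
  3. keep 'l'
  4. substitute 'l' -> 'i'  (+1)
  5. substitute 'a' -> 'm'  (+1)
  6. keep 'p'
  7. keep 's'
  8. keep 'e'
Edit distance = 4
Max length = max(8, 7) = 8
Similarity = 1 - 4/8
= 0.5000


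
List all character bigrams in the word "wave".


Word: "wave" (length 4)
Number of bigrams = 4 - 2 + 1 = 3
  Position 0: "wa"
  Position 1: "av"
  Position 2: "ve"
Bigrams = "wa", "av", "ve"


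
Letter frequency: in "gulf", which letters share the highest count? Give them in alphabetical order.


Word: "gulf"
Letter counts:
  'f': 1
  'g': 1
  'l': 1
  'u': 1
Maximum count = 1
Most frequent = 'f', 'g', 'l', 'u' (1 time each)


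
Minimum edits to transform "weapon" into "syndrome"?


Word 1: "weapon" (length 6)
Word 2: "syndrome" (length 8)
One optimal edit sequence (insert/delete/substitute each cost 1):
  1. insert 's'  (+1)
  2. substitute 'w' -> 'y'  (+1)
  3. substitute 'e' -> 'n'  (+1)
  4. substitute 'a' -> 'd'  (+1)
  5. substitute 'p' -> 'r'  (+1)
  6. keep 'o'
  7. insert 'm'  (+1)
  8. substitute 'n' -> 'e'  (+1)
Total edit operations: 7
Edit distance = 7


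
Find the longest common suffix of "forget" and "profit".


Word 1: "forget"
Word 2: "profit"
Comparing from end:
  Pos -1: 't' == 't'
  Pos -2: 'e' != 'i' (stop)
LCS = "t" (length 1)


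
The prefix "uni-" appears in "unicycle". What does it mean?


Prefix: uni-
Example: unicycle (uni- + cycle)
Meaning = one


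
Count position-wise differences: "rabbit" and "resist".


Comparing character by character (same length = 6):
  Pos 0: 'r' vs 'r' =
  Pos 1: 'a' vs 'e' !=
  Pos 2: 'b' vs 's' !=
  Pos 3: 'b' vs 'i' !=
  Pos 4: 'i' vs 's' !=
  Pos 5: 't' vs 't' =
Hamming distance = 4


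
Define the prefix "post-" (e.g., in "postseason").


Prefix: post-
Example: postseason (post- + season)
Meaning = after


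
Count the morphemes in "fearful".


Word: "fearful"
Morphemes: fear | -ful
Each morpheme carries meaning
= 2 morphemes


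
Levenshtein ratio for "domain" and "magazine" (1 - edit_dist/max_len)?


Word 1: "domain" (length 6)
Word 2: "magazine" (length 8)
One optimal edit sequence:
  1. substitute 'd' -> 'm'  (+1)
  2. substitute 'o' -> 'a'  (+1)
  3. substitute 'm' -> 'g'  (+1)
  4. keep 'a'
  5. insert 'z'  (+1)
  6. keep 'i'
  7. keep 'n'
  8. insert 'e'  (+1)
Edit distance = 5
Max length = max(6, 8) = 8
Similarity = 1 - 5/8
= 0.3750


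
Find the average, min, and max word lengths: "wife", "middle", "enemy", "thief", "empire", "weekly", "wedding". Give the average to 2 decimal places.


Lengths: "wife"=4, "middle"=6, "enemy"=5, "thief"=5, "empire"=6, "weekly"=6, "wedding"=7
Sum = 39, Count = 7
Average = 39/7 = 5.57
= avg=5.57, min=4, max=7


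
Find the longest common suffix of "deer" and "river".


Word 1: "deer"
Word 2: "river"
Comparing from end:
  Pos -1: 'r' == 'r'
  Pos -2: 'e' == 'e'
  Pos -3: 'e' != 'v' (stop)
LCS = "er" (length 2)


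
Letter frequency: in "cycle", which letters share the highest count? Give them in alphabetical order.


Word: "cycle"
Letter counts:
  'c': 2
  'e': 1
  'l': 1
  'y': 1
Maximum count = 2
Most frequent = 'c' (2 times each)


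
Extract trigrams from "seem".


Word: "seem" (length 4)
Number of trigrams = 4 - 3 + 1 = 2
  Position 0: "see"
  Position 1: "eem"
Trigrams = "see", "eem"


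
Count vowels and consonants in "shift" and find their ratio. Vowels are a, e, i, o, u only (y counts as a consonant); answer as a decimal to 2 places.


Word: "shift"
Vowels (a,e,i,o,u): 1
Consonants: 4
Ratio = 1/4
= 0.25


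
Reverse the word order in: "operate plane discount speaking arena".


Original: "operate plane discount speaking arena"
Words (1..n): operate | plane | discount | speaking | arena
Reversed (n..1): arena | speaking | discount | plane | operate
Result = "arena speaking discount plane operate"


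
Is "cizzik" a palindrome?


Word: "cizzik"
Reversed: "kizzic"
Forward == Backward? cizzik != kizzic
Palindrome = No


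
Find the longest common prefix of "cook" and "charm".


Word 1: "cook"
Word 2: "charm"
Comparing from start:
  Pos 0: 'c' == 'c'
  Pos 1: 'o' != 'h' (stop)
LCP = "c" (length 1)


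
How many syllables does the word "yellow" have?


Word: "yellow"
Syllable breakdown: yel | low
Counting: 2 parts
= 2 syllables


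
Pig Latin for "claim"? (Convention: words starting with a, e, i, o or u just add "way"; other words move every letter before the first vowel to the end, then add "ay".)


Word: "claim"
Starts with consonant(s) → move to end, add 'ay'
Consonant cluster: "cl"
Pig Latin = "aimclay"


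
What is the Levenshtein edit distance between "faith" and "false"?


Word 1: "faith" (length 5)
Word 2: "false" (length 5)
One optimal edit sequence (insert/delete/substitute each cost 1):
  1. keep 'f'
  2. keep 'a'
  3. substitute 'i' -> 'l'  (+1)
  4. substitute 't' -> 's'  (+1)
  5. substitute 'h' -> 'e'  (+1)
Total edit operations: 3
Edit distance = 3


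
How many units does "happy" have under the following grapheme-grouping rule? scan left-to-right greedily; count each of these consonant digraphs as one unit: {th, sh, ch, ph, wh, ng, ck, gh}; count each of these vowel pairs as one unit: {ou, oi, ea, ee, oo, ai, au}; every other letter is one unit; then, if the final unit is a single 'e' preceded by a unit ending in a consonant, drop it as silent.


Word: "happy" (5 letters)
Left-to-right scan:
  (1) 'h' (letter)
  (2) 'a' (letter)
  (3) 'p' (letter)
  (4) 'p' (letter)
  (5) 'y' (letter)
Units from scan: 5
Sound units = 5 units


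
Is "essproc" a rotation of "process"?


Word: "process", Candidate: "essproc"
Method: check if candidate is substring of word+word
"processprocess" contains "essproc"? Yes
Is rotation = Yes


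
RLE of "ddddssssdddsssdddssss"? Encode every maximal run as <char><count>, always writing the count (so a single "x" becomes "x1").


String: "ddddssssdddsssdddssss"
Scanning for consecutive runs:
  'd' x 4
  's' x 4
  'd' x 3
  's' x 3
  'd' x 3
  's' x 4
RLE = "d4s4d3s3d3s4"


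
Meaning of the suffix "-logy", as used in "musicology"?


Suffix: -logy
Example: musicology = music + -logy, with a spelling change
Meaning = study of


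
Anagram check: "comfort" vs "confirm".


Word 1: "comfort" → sorted: cfmoort
Word 2: "confirm" → sorted: cfimnor
Same letters? cfmoort != cfimnor
Anagram = No


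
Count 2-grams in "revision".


Word: "revision" (length 8)
Number of 2-grams = length - 2 + 1 = 8 - 2 + 1
= 7


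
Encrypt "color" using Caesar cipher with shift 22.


Word: "color"
Shift: 22
Each letter → (letter + shift) mod 26:
  'c' (2) + 22 = 24 → 'y'
  'o' (14) + 22 = 10 → 'k'
  'l' (11) + 22 = 7 → 'h'
  'o' (14) + 22 = 10 → 'k'
  'r' (17) + 22 = 13 → 'n'
Result = "ykhkn"


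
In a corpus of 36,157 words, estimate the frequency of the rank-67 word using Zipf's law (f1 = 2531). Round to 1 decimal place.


Zipf's law: f(r) = f(1) / r
f(1) = 2531
f(67) = 2531 / 67
= 37.8 occurrences


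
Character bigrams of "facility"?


Word: "facility" (length 8)
Number of bigrams = 8 - 2 + 1 = 7
  Position 0: "fa"
  Position 1: "ac"
  Position 2: "ci"
  Position 3: "il"
  Position 4: "li"
  Position 5: "it"
  Position 6: "ty"
Bigrams = "fa", "ac", "ci", "il", "li", "it", "ty"


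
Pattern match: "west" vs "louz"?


Pattern of "west": [0, 1, 2, 3]
Pattern of "louz": [0, 1, 2, 3]
Patterns match
Same pattern = Yes


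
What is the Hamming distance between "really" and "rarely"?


Comparing character by character (same length = 6):
  Pos 0: 'r' vs 'r' =
  Pos 1: 'e' vs 'a' !=
  Pos 2: 'a' vs 'r' !=
  Pos 3: 'l' vs 'e' !=
  Pos 4: 'l' vs 'l' =
  Pos 5: 'y' vs 'y' =
Hamming distance = 3


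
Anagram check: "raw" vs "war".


Word 1: "raw" → sorted: arw
Word 2: "war" → sorted: arw
Same letters? arw == arw
Anagram = Yes


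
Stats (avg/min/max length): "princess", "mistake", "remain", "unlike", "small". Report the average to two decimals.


Lengths: "princess"=8, "mistake"=7, "remain"=6, "unlike"=6, "small"=5
Sum = 32, Count = 5
Average = 32/5 = 6.40
= avg=6.40, min=5, max=8


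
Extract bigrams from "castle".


Word: "castle" (length 6)
Number of bigrams = 6 - 2 + 1 = 5
  Position 0: "ca"
  Position 1: "as"
  Position 2: "st"
  Position 3: "tl"
  Position 4: "le"
Bigrams = "ca", "as", "st", "tl", "le"


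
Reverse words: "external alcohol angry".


Original: "external alcohol angry"
Words (1..n): external | alcohol | angry
Reversed (n..1): angry | alcohol | external
Result = "angry alcohol external"


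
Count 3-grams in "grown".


Word: "grown" (length 5)
Number of 3-grams = length - 3 + 1 = 5 - 3 + 1
= 3


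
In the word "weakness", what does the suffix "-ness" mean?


Suffix: -ness
Example: weakness = weak + -ness
Meaning = state of being


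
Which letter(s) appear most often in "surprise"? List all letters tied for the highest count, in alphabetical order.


Word: "surprise"
Letter counts:
  'e': 1
  'i': 1
  'p': 1
  'r': 2
  's': 2
  'u': 1
Maximum count = 2
Most frequent = 'r', 's' (2 times each)


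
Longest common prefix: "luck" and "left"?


Word 1: "luck"
Word 2: "left"
Comparing from start:
  Pos 0: 'l' == 'l'
  Pos 1: 'u' != 'e' (stop)
LCP = "l" (length 1)


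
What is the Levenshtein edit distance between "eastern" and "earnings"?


Word 1: "eastern" (length 7)
Word 2: "earnings" (length 8)
One optimal edit sequence (insert/delete/substitute each cost 1):
  1. keep 'e'
  2. keep 'a'
  3. insert 'r'  (+1)
  4. substitute 's' -> 'n'  (+1)
  5. substitute 't' -> 'i'  (+1)
  6. substitute 'e' -> 'n'  (+1)
  7. substitute 'r' -> 'g'  (+1)
  8. substitute 'n' -> 's'  (+1)
Total edit operations: 6
Edit distance = 6


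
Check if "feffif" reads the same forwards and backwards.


Word: "feffif"
Reversed: "fiffef"
Forward == Backward? feffif != fiffef
Palindrome = No


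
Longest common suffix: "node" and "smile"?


Word 1: "node"
Word 2: "smile"
Comparing from end:
  Pos -1: 'e' == 'e'
  Pos -2: 'd' != 'l' (stop)
LCS = "e" (length 1)


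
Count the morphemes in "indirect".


Word: "indirect"
Morphemes: in- + direct
Each morpheme carries meaning
= 2 morphemes


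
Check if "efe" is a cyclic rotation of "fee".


Word: "fee", Candidate: "efe"
Method: check if candidate is substring of word+word
"feefee" contains "efe"? Yes
Is rotation = Yes


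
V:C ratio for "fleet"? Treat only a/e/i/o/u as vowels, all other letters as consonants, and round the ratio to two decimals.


Word: "fleet"
Vowels (a,e,i,o,u): 2
Consonants: 3
Ratio = 2/3
= 0.67


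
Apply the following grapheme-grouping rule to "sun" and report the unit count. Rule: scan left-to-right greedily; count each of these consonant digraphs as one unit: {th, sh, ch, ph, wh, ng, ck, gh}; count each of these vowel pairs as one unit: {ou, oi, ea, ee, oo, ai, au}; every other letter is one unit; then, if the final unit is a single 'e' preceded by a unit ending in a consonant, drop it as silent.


Word: "sun" (3 letters)
Left-to-right scan:
  (1) 's' (letter)
  (2) 'u' (letter)
  (3) 'n' (letter)
Units from scan: 3
Sound units = 3 units


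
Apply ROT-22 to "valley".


Word: "valley"
Shift: 22
Each letter → (letter + shift) mod 26:
  'v' (21) + 22 = 17 → 'r'
  'a' (0) + 22 = 22 → 'w'
  'l' (11) + 22 = 7 → 'h'
  'l' (11) + 22 = 7 → 'h'
  'e' (4) + 22 = 0 → 'a'
  'y' (24) + 22 = 20 → 'u'
Result = "rwhhau"


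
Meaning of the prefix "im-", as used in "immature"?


Prefix: im-
Example: immature (im- + mature)
Meaning = not / into


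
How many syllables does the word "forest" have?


Word: "forest"
Syllable breakdown: for-est
Counting: 2 parts
= 2 syllables


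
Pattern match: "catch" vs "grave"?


Pattern of "catch": [0, 1, 2, 0, 3]
Pattern of "grave": [0, 1, 2, 3, 4]
Patterns do not match
Same pattern = No


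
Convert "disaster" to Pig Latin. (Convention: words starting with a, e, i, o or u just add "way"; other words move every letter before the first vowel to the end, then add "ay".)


Word: "disaster"
Starts with consonant(s) → move to end, add 'ay'
Consonant cluster: "d"
Pig Latin = "isasterday"


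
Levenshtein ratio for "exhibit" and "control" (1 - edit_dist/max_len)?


Word 1: "exhibit" (length 7)
Word 2: "control" (length 7)
One optimal edit sequence:
  1. substitute 'e' -> 'c'  (+1)
  2. substitute 'x' -> 'o'  (+1)
  3. substitute 'h' -> 'n'  (+1)
  4. substitute 'i' -> 't'  (+1)
  5. substitute 'b' -> 'r'  (+1)
  6. substitute 'i' -> 'o'  (+1)
  7. substitute 't' -> 'l'  (+1)
Edit distance = 7
Max length = max(7, 7) = 7
Similarity = 1 - 7/7
= 0.0000
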